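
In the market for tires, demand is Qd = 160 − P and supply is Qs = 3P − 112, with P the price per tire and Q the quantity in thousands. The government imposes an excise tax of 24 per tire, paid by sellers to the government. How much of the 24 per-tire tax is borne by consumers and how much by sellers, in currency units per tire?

Consumers bear 18 per tire; sellers bear 6 per tire.

Before the tax: set 160 − P = 3P − 112 → P* = 68, Q* = 92.
With the tax collected from sellers, supply shifts: Qs = 3(P − 24) − 112.
Solving gives Q = 74 with consumers paying 86 and sellers receiving 62 (the 24 wedge).
Burden on consumers: 18; on sellers: 6. (They sum to 24.)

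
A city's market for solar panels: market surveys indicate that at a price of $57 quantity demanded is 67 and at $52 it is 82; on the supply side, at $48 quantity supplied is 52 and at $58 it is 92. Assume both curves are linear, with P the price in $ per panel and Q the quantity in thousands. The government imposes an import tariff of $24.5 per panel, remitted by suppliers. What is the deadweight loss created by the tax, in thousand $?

Deadweight loss = $514.5 thousand.

Demand slope: (82 − 67)/(52 − 57) = -3, so Qd = 238 − 3P.
Supply slope: (92 − 52)/(58 − 48) = 4, so Qs = 4P − 140.
Without the tax, 238 − 3P = 4P − 140 gives 7P = 378, so P* = $54 and Q* = 76.
With the tax collected from suppliers, supply shifts: Qs = 4(P − 24.5) − 140.
Solving gives Q = 34 with buyers paying $68 and suppliers receiving $43.5 (the $24.5 wedge).
Quantity falls by |ΔQ| = |76 − 34| = 42.
DWL = ½ · t · |ΔQ| = ½ · 24.5 · 42 = $514.5.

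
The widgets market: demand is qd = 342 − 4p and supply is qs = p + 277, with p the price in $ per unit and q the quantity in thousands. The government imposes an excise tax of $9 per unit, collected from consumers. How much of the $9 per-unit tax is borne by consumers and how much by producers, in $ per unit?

Before the tax: set 342 − 4p = p + 277 → p* = $13, q* = 290.
With the tax collected from consumers, demand (in seller-price terms) shifts: qd = 342 − 4(p + 9).
New equilibrium: consumers pay $14.8, producers receive $5.8, q = 282.8. (Wedge: pb − ps = 9.)
Burden on consumers: $1.8; on producers: $7.2. (They sum to $9.)
The less price-elastic side of the market bears the larger share of a per-unit tax.

Consumers bear $1.8 per unit; producers bear $7.2 per unit.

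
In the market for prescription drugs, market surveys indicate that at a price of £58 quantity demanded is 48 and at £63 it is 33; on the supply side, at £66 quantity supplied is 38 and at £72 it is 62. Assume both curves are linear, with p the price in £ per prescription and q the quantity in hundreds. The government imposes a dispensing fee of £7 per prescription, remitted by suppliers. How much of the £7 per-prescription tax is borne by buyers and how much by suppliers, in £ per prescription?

Buyers bear £4 per prescription; suppliers bear £3 per prescription.

Demand slope: (33 − 48)/(63 − 58) = -3, so qd = 222 − 3p.
Supply slope: (62 − 38)/(72 − 66) = 4, so qs = 4p − 226.
Before the tax: set 222 − 3p = 4p − 226 → p* = £64, q* = 30.
With the tax collected from suppliers, supply shifts: qs = 4(p − 7) − 226.
New equilibrium: buyers pay £68, suppliers receive £61, q = 18. (Wedge: pb − ps = 7.)
Burden on buyers: £4; on suppliers: £3. (They sum to £7.)
The less price-elastic side of the market bears the larger share of a per-unit tax.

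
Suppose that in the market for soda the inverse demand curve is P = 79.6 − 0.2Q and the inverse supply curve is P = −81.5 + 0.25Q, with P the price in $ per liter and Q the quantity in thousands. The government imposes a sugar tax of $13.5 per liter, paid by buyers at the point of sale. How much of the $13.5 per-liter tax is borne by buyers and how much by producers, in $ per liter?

Buyers bear $6 per liter; producers bear $7.5 per liter.

Inverting to Q(P) form: Qd = 398 − 5P; Qs = 4P + 326.
Before the tax: set 398 − 5P = 4P + 326 → P* = $8, Q* = 358.
With the tax collected from buyers, demand (in seller-price terms) shifts: Qd = 398 − 5(P + 13.5).
Solving gives Q = 328 with buyers paying $14 and producers receiving $0.5 (the $13.5 wedge).
Burden on buyers: $6; on producers: $7.5. (They sum to $13.5.)
The less price-elastic side of the market bears the larger share of a per-unit tax.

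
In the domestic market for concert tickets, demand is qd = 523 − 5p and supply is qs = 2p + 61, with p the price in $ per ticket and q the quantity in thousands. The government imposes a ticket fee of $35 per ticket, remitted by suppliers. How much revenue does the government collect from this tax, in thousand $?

Tax revenue = $5005 thousand.

Without the tax, 523 − 5p = 2p + 61 gives 7p = 462, so p* = $66 and q* = 193.
With the tax collected from suppliers, supply shifts: qs = 2(p − 35) + 61.
Solving gives q = 143 with buyers paying $76 and suppliers receiving $41 (the $35 wedge).
Revenue = t · Q = 35 · 143 = $5005.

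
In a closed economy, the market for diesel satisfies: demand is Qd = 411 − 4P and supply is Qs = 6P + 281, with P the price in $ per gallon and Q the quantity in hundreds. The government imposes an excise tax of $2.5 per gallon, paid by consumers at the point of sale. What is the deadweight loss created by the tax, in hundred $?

Without the tax, 411 − 4P = 6P + 281 gives 10P = 130, so P* = $13 and Q* = 359.
With the tax collected from consumers, demand (in seller-price terms) shifts: Qd = 411 − 4(P + 2.5).
Solving gives Q = 353 with consumers paying $14.5 and suppliers receiving $12 (the $2.5 wedge).
Quantity falls by |ΔQ| = |359 − 353| = 6.
DWL = ½ · t · |ΔQ| = ½ · 2.5 · 6 = $7.5.

Deadweight loss = $7.5 hundred.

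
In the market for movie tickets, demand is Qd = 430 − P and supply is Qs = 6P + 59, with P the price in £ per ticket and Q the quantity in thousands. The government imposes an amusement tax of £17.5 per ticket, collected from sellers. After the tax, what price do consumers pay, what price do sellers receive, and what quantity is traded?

Consumers pay £68; sellers receive £50.5; quantity = 362.

Without the tax, 430 − P = 6P + 59 gives 7P = 371, so P* = £53 and Q* = 377.
With the tax collected from sellers, supply shifts: Qs = 6(P − 17.5) + 59.
Solving gives Q = 362 with consumers paying £68 and sellers receiving £50.5 (the £17.5 wedge).
The less price-elastic side of the market bears the larger share of a per-unit tax.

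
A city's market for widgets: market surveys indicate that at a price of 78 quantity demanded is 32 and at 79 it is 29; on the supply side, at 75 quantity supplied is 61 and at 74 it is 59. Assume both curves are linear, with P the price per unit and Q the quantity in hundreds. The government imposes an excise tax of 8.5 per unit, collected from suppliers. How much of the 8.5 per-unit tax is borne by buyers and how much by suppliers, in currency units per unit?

Buyers bear 3.4 per unit; suppliers bear 5.1 per unit.

Demand slope: (29 − 32)/(79 − 78) = -3, so Qd = 266 − 3P.
Supply slope: (59 − 61)/(74 − 75) = 2, so Qs = 2P − 89.
Without the tax, 266 − 3P = 2P − 89 gives 5P = 355, so P* = 71 and Q* = 53.
With the tax collected from suppliers, supply shifts: Qs = 2(P − 8.5) − 89.
Solving gives Q = 42.8 with buyers paying 74.4 and suppliers receiving 65.9 (the 8.5 wedge).
Burden on buyers: 3.4; on suppliers: 5.1. (They sum to 8.5.)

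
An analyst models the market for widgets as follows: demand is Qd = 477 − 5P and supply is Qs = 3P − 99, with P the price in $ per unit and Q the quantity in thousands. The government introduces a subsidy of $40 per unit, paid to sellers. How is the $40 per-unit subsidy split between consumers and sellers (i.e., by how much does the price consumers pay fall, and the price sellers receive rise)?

Consumers gain $15 per unit; sellers gain $25 per unit.

Before the subsidy: set 477 − 5P = 3P − 99 → P* = $72, Q* = 117.
With a per-unit subsidy paid to sellers, each receives P + 40 per unit sold, so supply becomes Qs = 3(P + 40) − 99.
New equilibrium: consumers pay $57, sellers receive $97, Q = 192. (Wedge: Pb − Ps = −40.)
Gain to consumers: $15; to sellers: $25. (They sum to $40.)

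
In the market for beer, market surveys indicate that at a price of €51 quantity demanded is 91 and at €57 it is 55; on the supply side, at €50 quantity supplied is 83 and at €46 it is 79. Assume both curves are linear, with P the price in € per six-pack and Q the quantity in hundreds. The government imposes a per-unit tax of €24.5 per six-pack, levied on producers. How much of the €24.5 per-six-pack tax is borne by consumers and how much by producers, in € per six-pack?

Consumers bear €3.5 per six-pack; producers bear €21 per six-pack.

Demand slope: (55 − 91)/(57 − 51) = -6, so Qd = 397 − 6P.
Supply slope: (79 − 83)/(46 − 50) = 1, so Qs = P + 33.
Before the tax: set 397 − 6P = P + 33 → P* = €52, Q* = 85.
With the tax collected from producers, supply shifts: Qs = (P − 24.5) + 33.
New equilibrium: consumers pay €55.5, producers receive €31, Q = 64. (Wedge: Pb − Ps = 24.5.)
Burden on consumers: €3.5; on producers: €21. (They sum to €24.5.)
The less price-elastic side of the market bears the larger share of a per-unit tax.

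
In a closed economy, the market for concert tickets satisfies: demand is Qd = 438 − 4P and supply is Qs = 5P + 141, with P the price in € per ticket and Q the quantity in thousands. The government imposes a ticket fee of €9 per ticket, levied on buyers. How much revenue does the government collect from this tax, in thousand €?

Without the tax, 438 − 4P = 5P + 141 gives 9P = 297, so P* = €33 and Q* = 306.
With the tax collected from buyers, demand (in seller-price terms) shifts: Qd = 438 − 4(P + 9).
Solving gives Q = 286 with buyers paying €38 and sellers receiving €29 (the €9 wedge).
Revenue = t · Q = 9 · 286 = €2574.

Tax revenue = €2574 thousand.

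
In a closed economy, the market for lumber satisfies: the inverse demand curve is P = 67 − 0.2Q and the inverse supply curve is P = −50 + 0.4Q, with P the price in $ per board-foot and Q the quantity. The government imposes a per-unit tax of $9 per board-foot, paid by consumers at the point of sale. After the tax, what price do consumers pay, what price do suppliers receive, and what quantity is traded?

Inverting to Q(P) form: Qd = 335 − 5P; Qs = 2.5P + 125.
Without the tax, 335 − 5P = 2.5P + 125 gives 7.5P = 210, so P* = $28 and Q* = 195.
With the tax collected from consumers, demand (in seller-price terms) shifts: Qd = 335 − 5(P + 9).
New equilibrium: consumers pay $31, suppliers receive $22, Q = 180. (Wedge: Pb − Ps = 9.)
The less price-elastic side of the market bears the larger share of a per-unit tax.

Consumers pay $31; suppliers receive $22; quantity = 180.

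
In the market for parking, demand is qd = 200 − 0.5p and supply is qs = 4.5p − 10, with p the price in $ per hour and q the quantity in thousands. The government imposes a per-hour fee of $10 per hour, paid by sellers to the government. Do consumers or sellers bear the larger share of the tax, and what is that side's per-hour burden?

Consumers bear the larger share: $9 per hour.

Before the tax: set 200 − 0.5p = 4.5p − 10 → p* = $42, q* = 179.
With the tax collected from sellers, supply shifts: qs = 4.5(p − 10) − 10.
Solving gives q = 174.5 with consumers paying $51 and sellers receiving $41 (the $10 wedge).
Per-hour burden: consumers $9, sellers $1.
Consumers take the larger share because demand is less price-elastic here (demand slope 0.5 vs supply slope 4.5).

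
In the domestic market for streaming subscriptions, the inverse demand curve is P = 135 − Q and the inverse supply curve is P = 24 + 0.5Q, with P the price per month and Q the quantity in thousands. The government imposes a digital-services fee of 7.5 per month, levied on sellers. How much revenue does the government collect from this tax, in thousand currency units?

Tax revenue = 517.5 thousand.

Rewrite in direct form: Qd = 135 − P and Qs = 2P − 48.
Before the tax: set 135 − P = 2P − 48 → P* = 61, Q* = 74.
With the tax collected from sellers, supply shifts: Qs = 2(P − 7.5) − 48.
New equilibrium: buyers pay 66, sellers receive 58.5, Q = 69. (Wedge: Pb − Ps = 7.5.)
Revenue = t · Q = 7.5 · 69 = 517.5.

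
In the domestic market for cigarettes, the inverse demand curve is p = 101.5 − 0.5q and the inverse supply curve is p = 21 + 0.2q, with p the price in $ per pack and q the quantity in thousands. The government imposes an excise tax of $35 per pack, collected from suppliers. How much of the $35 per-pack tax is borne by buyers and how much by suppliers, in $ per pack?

Buyers bear $25 per pack; suppliers bear $10 per pack.

Inverting to q(p) form: qd = 203 − 2p; qs = 5p − 105.
Before the tax: set 203 − 2p = 5p − 105 → p* = $44, q* = 115.
With the tax collected from suppliers, supply shifts: qs = 5(p − 35) − 105.
Solving gives q = 65 with buyers paying $69 and suppliers receiving $34 (the $35 wedge).
Burden on buyers: $25; on suppliers: $10. (They sum to $35.)
The less price-elastic side of the market bears the larger share of a per-unit tax.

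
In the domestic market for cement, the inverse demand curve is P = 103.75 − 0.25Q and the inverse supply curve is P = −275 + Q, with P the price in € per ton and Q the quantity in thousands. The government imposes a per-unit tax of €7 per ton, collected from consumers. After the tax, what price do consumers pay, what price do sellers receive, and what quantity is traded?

Rewrite in direct form: Qd = 415 − 4P and Qs = P + 275.
Before the tax: set 415 − 4P = P + 275 → P* = €28, Q* = 303.
With the tax collected from consumers, demand (in seller-price terms) shifts: Qd = 415 − 4(P + 7).
New equilibrium: consumers pay €29.4, sellers receive €22.4, Q = 297.4. (Wedge: Pb − Ps = 7.)

Consumers pay €29.4; sellers receive €22.4; quantity = 297.4.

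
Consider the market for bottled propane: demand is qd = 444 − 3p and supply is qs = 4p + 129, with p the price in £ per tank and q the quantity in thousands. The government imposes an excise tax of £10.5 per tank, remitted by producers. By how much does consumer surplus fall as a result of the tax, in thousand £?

Without the tax, 444 − 3p = 4p + 129 gives 7p = 315, so p* = £45 and q* = 309.
With the tax collected from producers, supply shifts: qs = 4(p − 10.5) + 129.
Solving gives q = 291 with consumers paying £51 and producers receiving £40.5 (the £10.5 wedge).
ΔCS is the trapezoid between Q = 291 and Q = 309 of height £6: ½ · (309 + 291) · 6 = £1800.

Consumer surplus falls by £1800 thousand.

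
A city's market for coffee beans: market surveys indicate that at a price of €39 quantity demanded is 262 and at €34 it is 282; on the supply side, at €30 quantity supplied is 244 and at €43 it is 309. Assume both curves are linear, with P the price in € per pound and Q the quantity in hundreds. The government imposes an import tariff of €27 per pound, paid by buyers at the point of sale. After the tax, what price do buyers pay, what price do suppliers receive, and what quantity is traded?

Buyers pay €51; suppliers receive €24; quantity = 214.

Demand slope: (282 − 262)/(34 − 39) = -4, so Qd = 418 − 4P.
Supply slope: (309 − 244)/(43 − 30) = 5, so Qs = 5P + 94.
Without the tax, 418 − 4P = 5P + 94 gives 9P = 324, so P* = €36 and Q* = 274.
With the tax collected from buyers, demand (in seller-price terms) shifts: Qd = 418 − 4(P + 27).
New equilibrium: buyers pay €51, suppliers receive €24, Q = 214. (Wedge: Pb − Ps = 27.)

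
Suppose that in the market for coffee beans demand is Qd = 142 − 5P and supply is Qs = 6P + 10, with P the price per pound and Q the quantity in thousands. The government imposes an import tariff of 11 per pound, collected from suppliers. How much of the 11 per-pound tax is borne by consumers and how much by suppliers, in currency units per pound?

Consumers bear 6 per pound; suppliers bear 5 per pound.

Before the tax: set 142 − 5P = 6P + 10 → P* = 12, Q* = 82.
With the tax collected from suppliers, supply shifts: Qs = 6(P − 11) + 10.
New equilibrium: consumers pay 18, suppliers receive 7, Q = 52. (Wedge: Pb − Ps = 11.)
Burden on consumers: 6; on suppliers: 5. (They sum to 11.)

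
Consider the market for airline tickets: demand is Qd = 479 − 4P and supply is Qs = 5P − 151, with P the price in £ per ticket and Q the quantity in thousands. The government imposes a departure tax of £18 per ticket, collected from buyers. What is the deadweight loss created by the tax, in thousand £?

Deadweight loss = £360 thousand.

Before the tax: set 479 − 4P = 5P − 151 → P* = £70, Q* = 199.
With the tax collected from buyers, demand (in seller-price terms) shifts: Qd = 479 − 4(P + 18).
Solving gives Q = 159 with buyers paying £80 and suppliers receiving £62 (the £18 wedge).
Quantity falls by |ΔQ| = |199 − 159| = 40.
DWL = ½ · t · |ΔQ| = ½ · 18 · 40 = £360.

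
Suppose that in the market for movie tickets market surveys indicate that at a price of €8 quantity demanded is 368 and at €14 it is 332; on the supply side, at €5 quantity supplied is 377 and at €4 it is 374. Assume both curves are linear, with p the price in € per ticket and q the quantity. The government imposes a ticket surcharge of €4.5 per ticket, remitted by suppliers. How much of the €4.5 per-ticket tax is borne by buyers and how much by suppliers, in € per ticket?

Demand slope: (332 − 368)/(14 − 8) = -6, so qd = 416 − 6p.
Supply slope: (374 − 377)/(4 − 5) = 3, so qs = 3p + 362.
Without the tax, 416 − 6p = 3p + 362 gives 9p = 54, so p* = €6 and q* = 380.
With the tax collected from suppliers, supply shifts: qs = 3(p − 4.5) + 362.
Solving gives q = 371 with buyers paying €7.5 and suppliers receiving €3 (the €4.5 wedge).
Burden on buyers: €1.5; on suppliers: €3. (They sum to €4.5.)
The less price-elastic side of the market bears the larger share of a per-unit tax.

Buyers bear €1.5 per ticket; suppliers bear €3 per ticket.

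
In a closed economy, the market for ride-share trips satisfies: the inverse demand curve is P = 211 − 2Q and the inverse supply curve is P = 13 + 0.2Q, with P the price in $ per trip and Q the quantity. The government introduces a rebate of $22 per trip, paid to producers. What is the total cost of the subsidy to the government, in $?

Government outlay = $2200.

Rewrite in direct form: Qd = 105.5 − 0.5P and Qs = 5P − 65.
Before the subsidy: set 105.5 − 0.5P = 5P − 65 → P* = $31, Q* = 90.
With a per-unit subsidy paid to producers, each receives P + 22 per unit sold, so supply becomes Qs = 5(P + 22) − 65.
New equilibrium: consumers pay $11, producers receive $33, Q = 100. (Wedge: Pb − Ps = −22.)
Outlay = t · Q = 22 · 100 = $2200.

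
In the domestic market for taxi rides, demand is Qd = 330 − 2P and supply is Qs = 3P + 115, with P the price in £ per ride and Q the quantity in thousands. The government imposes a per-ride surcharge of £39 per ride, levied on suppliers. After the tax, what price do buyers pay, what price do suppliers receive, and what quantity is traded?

Buyers pay £66.4; suppliers receive £27.4; quantity = 197.2.

Before the tax: set 330 − 2P = 3P + 115 → P* = £43, Q* = 244.
With the tax collected from suppliers, supply shifts: Qs = 3(P − 39) + 115.
New equilibrium: buyers pay £66.4, suppliers receive £27.4, Q = 197.2. (Wedge: Pb − Ps = 39.)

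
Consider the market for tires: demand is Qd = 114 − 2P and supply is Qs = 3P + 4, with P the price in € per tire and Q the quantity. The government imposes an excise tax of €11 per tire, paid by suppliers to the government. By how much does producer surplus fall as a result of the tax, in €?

Producer surplus falls by €278.96.

Before the tax: set 114 − 2P = 3P + 4 → P* = €22, Q* = 70.
With the tax collected from suppliers, supply shifts: Qs = 3(P − 11) + 4.
Solving gives Q = 56.8 with consumers paying €28.6 and suppliers receiving €17.6 (the €11 wedge).
ΔPS is the trapezoid between Q = 56.8 and Q = 70 of height €4.4: ½ · (70 + 56.8) · 4.4 = €278.96.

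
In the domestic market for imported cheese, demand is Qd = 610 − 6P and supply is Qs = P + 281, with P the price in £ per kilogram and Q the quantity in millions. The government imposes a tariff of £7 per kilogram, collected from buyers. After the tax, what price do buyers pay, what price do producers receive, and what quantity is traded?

Buyers pay £48; producers receive £41; quantity = 322.

Without the tax, 610 − 6P = P + 281 gives 7P = 329, so P* = £47 and Q* = 328.
With the tax collected from buyers, demand (in seller-price terms) shifts: Qd = 610 − 6(P + 7).
New equilibrium: buyers pay £48, producers receive £41, Q = 322. (Wedge: Pb − Ps = 7.)
The less price-elastic side of the market bears the larger share of a per-unit tax.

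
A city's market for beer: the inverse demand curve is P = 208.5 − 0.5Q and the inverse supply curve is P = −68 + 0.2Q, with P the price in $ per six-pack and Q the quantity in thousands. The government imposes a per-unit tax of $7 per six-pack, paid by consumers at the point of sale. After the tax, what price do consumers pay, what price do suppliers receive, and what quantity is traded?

Inverting to Q(P) form: Qd = 417 − 2P; Qs = 5P + 340.
Without the tax, 417 − 2P = 5P + 340 gives 7P = 77, so P* = $11 and Q* = 395.
With the tax collected from consumers, demand (in seller-price terms) shifts: Qd = 417 − 2(P + 7).
Solving gives Q = 385 with consumers paying $16 and suppliers receiving $9 (the $7 wedge).

Consumers pay $16; suppliers receive $9; quantity = 385.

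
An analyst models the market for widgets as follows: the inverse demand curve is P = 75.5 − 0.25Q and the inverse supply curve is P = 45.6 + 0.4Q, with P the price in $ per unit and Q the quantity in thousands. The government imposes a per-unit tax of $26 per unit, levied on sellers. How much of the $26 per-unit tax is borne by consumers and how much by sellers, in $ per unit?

Consumers bear $10 per unit; sellers bear $16 per unit.

Inverting to Q(P) form: Qd = 302 − 4P; Qs = 2.5P − 114.
Without the tax, 302 − 4P = 2.5P − 114 gives 6.5P = 416, so P* = $64 and Q* = 46.
With the tax collected from sellers, supply shifts: Qs = 2.5(P − 26) − 114.
Solving gives Q = 6 with consumers paying $74 and sellers receiving $48 (the $26 wedge).
Burden on consumers: $10; on sellers: $16. (They sum to $26.)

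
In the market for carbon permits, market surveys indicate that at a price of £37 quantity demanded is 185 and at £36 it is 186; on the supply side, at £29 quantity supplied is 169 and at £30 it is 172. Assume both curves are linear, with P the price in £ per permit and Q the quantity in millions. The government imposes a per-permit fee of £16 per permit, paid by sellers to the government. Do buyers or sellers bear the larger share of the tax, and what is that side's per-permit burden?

Demand slope: (186 − 185)/(36 − 37) = -1, so Qd = 222 − P.
Supply slope: (172 − 169)/(30 − 29) = 3, so Qs = 3P + 82.
Before the tax: set 222 − P = 3P + 82 → P* = £35, Q* = 187.
With the tax collected from sellers, supply shifts: Qs = 3(P − 16) + 82.
Solving gives Q = 175 with buyers paying £47 and sellers receiving £31 (the £16 wedge).
Per-permit burden: buyers £12, sellers £4.
Buyers take the larger share because demand is less price-elastic here (demand slope 1 vs supply slope 3).

Buyers bear the larger share: £12 per permit.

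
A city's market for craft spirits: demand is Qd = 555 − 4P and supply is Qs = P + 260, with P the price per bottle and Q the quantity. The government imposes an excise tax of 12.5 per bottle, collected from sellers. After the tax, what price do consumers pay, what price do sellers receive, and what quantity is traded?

Without the tax, 555 − 4P = P + 260 gives 5P = 295, so P* = 59 and Q* = 319.
With the tax collected from sellers, supply shifts: Qs = (P − 12.5) + 260.
Solving gives Q = 309 with consumers paying 61.5 and sellers receiving 49 (the 12.5 wedge).

Consumers pay 61.5; sellers receive 49; quantity = 309.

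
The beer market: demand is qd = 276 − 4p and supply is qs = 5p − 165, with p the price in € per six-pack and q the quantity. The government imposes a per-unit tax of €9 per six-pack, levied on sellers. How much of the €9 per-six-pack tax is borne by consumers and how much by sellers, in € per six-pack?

Consumers bear €5 per six-pack; sellers bear €4 per six-pack.

Before the tax: set 276 − 4p = 5p − 165 → p* = €49, q* = 80.
With the tax collected from sellers, supply shifts: qs = 5(p − 9) − 165.
New equilibrium: consumers pay €54, sellers receive €45, q = 60. (Wedge: pb − ps = 9.)
Burden on consumers: €5; on sellers: €4. (They sum to €9.)
The less price-elastic side of the market bears the larger share of a per-unit tax.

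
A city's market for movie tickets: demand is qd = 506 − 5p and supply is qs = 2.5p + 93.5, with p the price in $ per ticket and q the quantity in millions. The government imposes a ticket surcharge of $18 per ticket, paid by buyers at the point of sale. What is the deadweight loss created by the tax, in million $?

Deadweight loss = $270 million.

Before the tax: set 506 − 5p = 2.5p + 93.5 → p* = $55, q* = 231.
With the tax collected from buyers, demand (in seller-price terms) shifts: qd = 506 − 5(p + 18).
Solving gives q = 201 with buyers paying $61 and sellers receiving $43 (the $18 wedge).
Quantity falls by |ΔQ| = |231 − 201| = 30.
DWL = ½ · t · |ΔQ| = ½ · 18 · 30 = $270.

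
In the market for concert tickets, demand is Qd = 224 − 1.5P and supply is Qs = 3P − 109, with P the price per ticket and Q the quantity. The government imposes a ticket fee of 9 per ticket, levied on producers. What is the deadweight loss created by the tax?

Deadweight loss = 40.5.

Without the tax, 224 − 1.5P = 3P − 109 gives 4.5P = 333, so P* = 74 and Q* = 113.
With the tax collected from producers, supply shifts: Qs = 3(P − 9) − 109.
New equilibrium: consumers pay 80, producers receive 71, Q = 104. (Wedge: Pb − Ps = 9.)
Quantity falls by |ΔQ| = |113 − 104| = 9.
DWL = ½ · t · |ΔQ| = ½ · 9 · 9 = 40.5.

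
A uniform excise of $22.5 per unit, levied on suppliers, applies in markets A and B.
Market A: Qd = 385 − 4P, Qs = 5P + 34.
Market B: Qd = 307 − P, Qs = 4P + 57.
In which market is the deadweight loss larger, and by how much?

Market A: pre-tax P* = $39, Q* = 229; post-tax Q = 179; deadweight loss = $562.5.
Market B: pre-tax P* = $50, Q* = 257; post-tax Q = 239; deadweight loss = $202.5.
Difference: $562.5 vs $202.5 → market A is larger by $360.

Market A, by $360.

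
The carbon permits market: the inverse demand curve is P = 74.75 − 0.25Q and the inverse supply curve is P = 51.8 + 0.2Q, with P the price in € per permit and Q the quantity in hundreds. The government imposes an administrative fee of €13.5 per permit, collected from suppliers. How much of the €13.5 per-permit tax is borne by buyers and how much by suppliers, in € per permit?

Rewrite in direct form: Qd = 299 − 4P and Qs = 5P − 259.
Without the tax, 299 − 4P = 5P − 259 gives 9P = 558, so P* = €62 and Q* = 51.
With the tax collected from suppliers, supply shifts: Qs = 5(P − 13.5) − 259.
New equilibrium: buyers pay €69.5, suppliers receive €56, Q = 21. (Wedge: Pb − Ps = 13.5.)
Burden on buyers: €7.5; on suppliers: €6. (They sum to €13.5.)

Buyers bear €7.5 per permit; suppliers bear €6 per permit.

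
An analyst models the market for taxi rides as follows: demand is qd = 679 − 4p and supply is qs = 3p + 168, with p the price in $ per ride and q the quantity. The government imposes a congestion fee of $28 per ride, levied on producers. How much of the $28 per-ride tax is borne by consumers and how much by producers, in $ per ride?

Without the tax, 679 − 4p = 3p + 168 gives 7p = 511, so p* = $73 and q* = 387.
With the tax collected from producers, supply shifts: qs = 3(p − 28) + 168.
New equilibrium: consumers pay $85, producers receive $57, q = 339. (Wedge: pb − ps = 28.)
Burden on consumers: $12; on producers: $16. (They sum to $28.)

Consumers bear $12 per ride; producers bear $16 per ride.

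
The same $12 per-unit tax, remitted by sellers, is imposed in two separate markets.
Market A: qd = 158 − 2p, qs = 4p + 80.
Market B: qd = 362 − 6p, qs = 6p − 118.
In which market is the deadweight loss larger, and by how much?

Market B, by $120.

Market A: pre-tax p* = $13, q* = 132; post-tax q = 116; deadweight loss = $96.
Market B: pre-tax p* = $40, q* = 122; post-tax q = 86; deadweight loss = $216.
Difference: $96 vs $216 → market B is larger by $120.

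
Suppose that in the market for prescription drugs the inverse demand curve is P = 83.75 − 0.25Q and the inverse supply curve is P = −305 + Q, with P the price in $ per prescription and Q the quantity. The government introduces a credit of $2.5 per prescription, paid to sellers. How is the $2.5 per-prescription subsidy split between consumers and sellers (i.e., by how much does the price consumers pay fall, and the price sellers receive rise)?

Rewrite in direct form: Qd = 335 − 4P and Qs = P + 305.
Before the subsidy: set 335 − 4P = P + 305 → P* = $6, Q* = 311.
With a per-unit subsidy paid to sellers, each receives P + 2.5 per unit sold, so supply becomes Qs = (P + 2.5) + 305.
Solving gives Q = 313 with consumers paying $5.5 and sellers receiving $8 (the $2.5 wedge).
Gain to consumers: $0.5; to sellers: $2. (They sum to $2.5.)

Consumers gain $0.5 per prescription; sellers gain $2 per prescription.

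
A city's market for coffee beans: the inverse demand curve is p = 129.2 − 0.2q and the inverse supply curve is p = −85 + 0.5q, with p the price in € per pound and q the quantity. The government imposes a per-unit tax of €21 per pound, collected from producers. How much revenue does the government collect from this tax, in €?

Inverting to q(p) form: qd = 646 − 5p; qs = 2p + 170.
Without the tax, 646 − 5p = 2p + 170 gives 7p = 476, so p* = €68 and q* = 306.
With the tax collected from producers, supply shifts: qs = 2(p − 21) + 170.
Solving gives q = 276 with consumers paying €74 and producers receiving €53 (the €21 wedge).
Revenue = t · Q = 21 · 276 = €5796.

Tax revenue = €5796.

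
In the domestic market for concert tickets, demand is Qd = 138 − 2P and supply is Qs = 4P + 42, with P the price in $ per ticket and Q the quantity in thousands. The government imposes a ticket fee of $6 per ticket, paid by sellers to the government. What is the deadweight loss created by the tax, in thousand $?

Deadweight loss = $24 thousand.

Without the tax, 138 − 2P = 4P + 42 gives 6P = 96, so P* = $16 and Q* = 106.
With the tax collected from sellers, supply shifts: Qs = 4(P − 6) + 42.
Solving gives Q = 98 with consumers paying $20 and sellers receiving $14 (the $6 wedge).
Quantity falls by |ΔQ| = |106 − 98| = 8.
DWL = ½ · t · |ΔQ| = ½ · 6 · 8 = $24.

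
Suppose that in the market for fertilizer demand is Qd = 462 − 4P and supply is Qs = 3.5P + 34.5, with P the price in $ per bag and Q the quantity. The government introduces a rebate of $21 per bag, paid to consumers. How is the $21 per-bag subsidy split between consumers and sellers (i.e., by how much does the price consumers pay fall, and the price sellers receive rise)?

Consumers gain $9.8 per bag; sellers gain $11.2 per bag.

Before the subsidy: set 462 − 4P = 3.5P + 34.5 → P* = $57, Q* = 234.
With a per-unit subsidy paid to consumers, each effectively pays P − 21, so demand becomes Qd = 462 − 4(P − 21).
Solving gives Q = 273.2 with consumers paying $47.2 and sellers receiving $68.2 (the $21 wedge).
Gain to consumers: $9.8; to sellers: $11.2. (They sum to $21.)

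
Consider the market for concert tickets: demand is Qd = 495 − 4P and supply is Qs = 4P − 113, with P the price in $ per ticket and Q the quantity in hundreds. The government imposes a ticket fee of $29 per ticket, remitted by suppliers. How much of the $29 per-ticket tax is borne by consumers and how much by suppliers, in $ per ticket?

Without the tax, 495 − 4P = 4P − 113 gives 8P = 608, so P* = $76 and Q* = 191.
With the tax collected from suppliers, supply shifts: Qs = 4(P − 29) − 113.
New equilibrium: consumers pay $90.5, suppliers receive $61.5, Q = 133. (Wedge: Pb − Ps = 29.)
Burden on consumers: $14.5; on suppliers: $14.5. (They sum to $29.)
The less price-elastic side of the market bears the larger share of a per-unit tax.

Consumers bear $14.5 per ticket; suppliers bear $14.5 per ticket.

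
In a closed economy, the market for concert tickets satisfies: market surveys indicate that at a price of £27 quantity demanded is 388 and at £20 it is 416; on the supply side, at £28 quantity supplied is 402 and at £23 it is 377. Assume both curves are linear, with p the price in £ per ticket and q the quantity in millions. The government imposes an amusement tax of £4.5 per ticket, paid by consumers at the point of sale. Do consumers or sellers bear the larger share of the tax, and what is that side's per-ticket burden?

Demand slope: (416 − 388)/(20 − 27) = -4, so qd = 496 − 4p.
Supply slope: (377 − 402)/(23 − 28) = 5, so qs = 5p + 262.
Without the tax, 496 − 4p = 5p + 262 gives 9p = 234, so p* = £26 and q* = 392.
With the tax collected from consumers, demand (in seller-price terms) shifts: qd = 496 − 4(p + 4.5).
New equilibrium: consumers pay £28.5, sellers receive £24, q = 382. (Wedge: pb − ps = 4.5.)
Per-ticket burden: consumers £2.5, sellers £2.
Consumers take the larger share because demand is less price-elastic here (demand slope 4 vs supply slope 5).
The less price-elastic side of the market bears the larger share of a per-unit tax.

Consumers bear the larger share: £2.5 per ticket.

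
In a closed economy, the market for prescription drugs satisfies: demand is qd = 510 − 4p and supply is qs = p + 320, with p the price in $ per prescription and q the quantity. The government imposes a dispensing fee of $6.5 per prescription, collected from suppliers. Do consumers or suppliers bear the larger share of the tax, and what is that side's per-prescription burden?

Before the tax: set 510 − 4p = p + 320 → p* = $38, q* = 358.
With the tax collected from suppliers, supply shifts: qs = (p − 6.5) + 320.
Solving gives q = 352.8 with consumers paying $39.3 and suppliers receiving $32.8 (the $6.5 wedge).
Per-prescription burden: consumers $1.3, suppliers $5.2.
Suppliers take the larger share because supply is less price-elastic here (demand slope 4 vs supply slope 1).
The less price-elastic side of the market bears the larger share of a per-unit tax.

Suppliers bear the larger share: $5.2 per prescription.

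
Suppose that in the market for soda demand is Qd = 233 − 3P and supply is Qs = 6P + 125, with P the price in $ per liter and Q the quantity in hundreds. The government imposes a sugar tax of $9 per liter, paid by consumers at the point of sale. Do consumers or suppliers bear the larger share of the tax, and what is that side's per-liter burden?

Consumers bear the larger share: $6 per liter.

Without the tax, 233 − 3P = 6P + 125 gives 9P = 108, so P* = $12 and Q* = 197.
With the tax collected from consumers, demand (in seller-price terms) shifts: Qd = 233 − 3(P + 9).
New equilibrium: consumers pay $18, suppliers receive $9, Q = 179. (Wedge: Pb − Ps = 9.)
Per-liter burden: consumers $6, suppliers $3.
Consumers take the larger share because demand is less price-elastic here (demand slope 3 vs supply slope 6).
The less price-elastic side of the market bears the larger share of a per-unit tax.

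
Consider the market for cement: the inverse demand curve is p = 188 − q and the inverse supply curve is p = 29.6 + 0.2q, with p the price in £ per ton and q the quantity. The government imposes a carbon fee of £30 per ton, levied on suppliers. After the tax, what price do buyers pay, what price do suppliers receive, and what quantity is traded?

Buyers pay £81; suppliers receive £51; quantity = 107.

Rewrite in direct form: qd = 188 − p and qs = 5p − 148.
Before the tax: set 188 − p = 5p − 148 → p* = £56, q* = 132.
With the tax collected from suppliers, supply shifts: qs = 5(p − 30) − 148.
New equilibrium: buyers pay £81, suppliers receive £51, q = 107. (Wedge: pb − ps = 30.)
The less price-elastic side of the market bears the larger share of a per-unit tax.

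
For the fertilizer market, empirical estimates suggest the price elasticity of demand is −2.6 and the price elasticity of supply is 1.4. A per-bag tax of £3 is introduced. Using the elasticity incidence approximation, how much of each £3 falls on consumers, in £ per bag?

Consumers bear ≈ £1.05 per bag.

Incidence ratio: consumers' share ≈ εs / (εs + |εd|) = 1.4 / (1.4 + 2.6) = 0.35.
So consumers bear ≈ 0.35 × £3 = £1.05; sellers bear £1.95.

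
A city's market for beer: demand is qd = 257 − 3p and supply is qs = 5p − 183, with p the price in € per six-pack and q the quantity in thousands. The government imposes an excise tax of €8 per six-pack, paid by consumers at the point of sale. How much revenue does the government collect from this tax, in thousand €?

Tax revenue = €616 thousand.

Without the tax, 257 − 3p = 5p − 183 gives 8p = 440, so p* = €55 and q* = 92.
With the tax collected from consumers, demand (in seller-price terms) shifts: qd = 257 − 3(p + 8).
Solving gives q = 77 with consumers paying €60 and producers receiving €52 (the €8 wedge).
Revenue = t · Q = 8 · 77 = €616.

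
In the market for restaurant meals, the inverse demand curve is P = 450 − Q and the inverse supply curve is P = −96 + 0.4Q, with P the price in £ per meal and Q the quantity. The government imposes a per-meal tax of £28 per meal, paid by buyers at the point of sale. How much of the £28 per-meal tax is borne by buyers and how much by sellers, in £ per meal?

Buyers bear £20 per meal; sellers bear £8 per meal.

Rewrite in direct form: Qd = 450 − P and Qs = 2.5P + 240.
Without the tax, 450 − P = 2.5P + 240 gives 3.5P = 210, so P* = £60 and Q* = 390.
With the tax collected from buyers, demand (in seller-price terms) shifts: Qd = 450 − (P + 28).
Solving gives Q = 370 with buyers paying £80 and sellers receiving £52 (the £28 wedge).
Burden on buyers: £20; on sellers: £8. (They sum to £28.)
The less price-elastic side of the market bears the larger share of a per-unit tax.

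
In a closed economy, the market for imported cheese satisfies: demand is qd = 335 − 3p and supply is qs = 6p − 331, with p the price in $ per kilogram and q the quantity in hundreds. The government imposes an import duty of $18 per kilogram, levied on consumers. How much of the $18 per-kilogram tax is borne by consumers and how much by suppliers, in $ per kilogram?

Before the tax: set 335 − 3p = 6p − 331 → p* = $74, q* = 113.
With the tax collected from consumers, demand (in seller-price terms) shifts: qd = 335 − 3(p + 18).
Solving gives q = 77 with consumers paying $86 and suppliers receiving $68 (the $18 wedge).
Burden on consumers: $12; on suppliers: $6. (They sum to $18.)
The less price-elastic side of the market bears the larger share of a per-unit tax.

Consumers bear $12 per kilogram; suppliers bear $6 per kilogram.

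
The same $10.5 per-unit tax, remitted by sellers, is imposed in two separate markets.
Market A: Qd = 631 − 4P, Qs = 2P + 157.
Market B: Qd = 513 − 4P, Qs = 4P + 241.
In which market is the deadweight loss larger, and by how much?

Market B, by $36.75.

Market A: pre-tax P* = $79, Q* = 315; post-tax Q = 301; deadweight loss = $73.5.
Market B: pre-tax P* = $34, Q* = 377; post-tax Q = 356; deadweight loss = $110.25.
Difference: $73.5 vs $110.25 → market B is larger by $36.75.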